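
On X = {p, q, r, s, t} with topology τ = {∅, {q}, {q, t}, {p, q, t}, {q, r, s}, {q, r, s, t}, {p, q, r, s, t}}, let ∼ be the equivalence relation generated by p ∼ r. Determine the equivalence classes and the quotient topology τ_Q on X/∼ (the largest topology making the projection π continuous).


X/∼ = {[p=r], [q], [s], [t]}; |τ_Q| = 4.

Equivalence classes: [p=r], [q], [s], [t].
Quotient map π: X → X/∼ sends p ↦ [p=r], q ↦ [q], r ↦ [p=r], s ↦ [s], t ↦ [t].
For each subset V ⊆ X/∼, compute π^{-1}(V) ⊆ X and check whether π^{-1}(V) ∈ τ. V is open in τ_Q iff π^{-1}(V) ∈ τ.
  V = {}: π^{-1}(V) = ∅ ∈ τ ✓.
  V = {[p=r]}: π^{-1}(V) = {p, r} ∉ τ ✗.
  V = {[q]}: π^{-1}(V) = {q} ∈ τ ✓.
  V = {[p=r], [q]}: π^{-1}(V) = {p, q, r} ∉ τ ✗.
  V = {[s]}: π^{-1}(V) = {s} ∉ τ ✗.
  V = {[p=r], [s]}: π^{-1}(V) = {p, r, s} ∉ τ ✗.
  V = {[q], [s]}: π^{-1}(V) = {q, s} ∉ τ ✗.
  V = {[p=r], [q], [s]}: π^{-1}(V) = {p, q, r, s} ∉ τ ✗.
  V = {[t]}: π^{-1}(V) = {t} ∉ τ ✗.
  V = {[p=r], [t]}: π^{-1}(V) = {p, r, t} ∉ τ ✗.
  V = {[q], [t]}: π^{-1}(V) = {q, t} ∈ τ ✓.
  V = {[p=r], [q], [t]}: π^{-1}(V) = {p, q, r, t} ∉ τ ✗.
  V = {[s], [t]}: π^{-1}(V) = {s, t} ∉ τ ✗.
  V = {[p=r], [s], [t]}: π^{-1}(V) = {p, r, s, t} ∉ τ ✗.
  V = {[q], [s], [t]}: π^{-1}(V) = {q, s, t} ∉ τ ✗.
  V = {[p=r], [q], [s], [t]}: π^{-1}(V) = {p, q, r, s, t} ∈ τ ✓.
Open sets in the quotient: τ_Q = {{}, {[q]}, {[q], [t]}, {[p=r], [q], [s], [t]}} (4 elements).


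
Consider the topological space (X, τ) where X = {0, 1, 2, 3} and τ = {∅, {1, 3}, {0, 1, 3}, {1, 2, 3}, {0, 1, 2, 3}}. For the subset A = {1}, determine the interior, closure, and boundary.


int(A) = ∅, cl(A) = {0, 1, 2, 3}, ∂A = {0, 1, 2, 3}.

Closed sets in (X, τ) are complements of opens:
  closed(X, τ) = {∅, {0}, {2}, {0, 2}, {0, 1, 2, 3}}.
int(A) = ⋃ {U ∈ τ : U ⊆ A}. Opens contained in A: ∅.
Taking the union of these: int(A) = ∅.
cl(A) = ⋂ {C closed : A ⊆ C}. Closed sets containing A: {0, 1, 2, 3}.
Intersecting these: cl(A) = {0, 1, 2, 3}.
∂A = cl(A) ∖ int(A) = {0, 1, 2, 3} ∖ ∅ = {0, 1, 2, 3}.


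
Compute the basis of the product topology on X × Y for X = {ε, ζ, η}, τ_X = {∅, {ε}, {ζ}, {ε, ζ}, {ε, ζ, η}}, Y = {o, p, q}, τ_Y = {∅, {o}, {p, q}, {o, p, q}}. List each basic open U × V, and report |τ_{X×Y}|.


Basis B = {∅ × ∅, {ε} × {o}, {ζ} × {o}, {ε, ζ} × {o}, {ε} × {p, q}, {ζ} × {p, q}, {ε} × {o, p, q}, {ε, ζ, η} × {o}, {ζ} × {o, p, q}, {ε, ζ} × {p, q}, {ε, ζ} × {o, p, q}, {ε, ζ, η} × {p, q}, {ε, ζ, η} × {o, p, q}}; |τ_{X×Y}| = 25.

Enumerate products U × V with U ∈ τ_X, V ∈ τ_Y (deduplicated):
  ∅ × ∅ = {} (∅)
  {ε} × {o} = {(ε,o)}
  {ζ} × {o} = {(ζ,o)}
  {ε, ζ} × {o} = {(ε,o), (ζ,o)}
  {ε} × {p, q} = {(ε,p), (ε,q)}
  {ζ} × {p, q} = {(ζ,p), (ζ,q)}
  {ε} × {o, p, q} = {(ε,o), (ε,p), (ε,q)}
  {ε, ζ, η} × {o} = {(ε,o), (ζ,o), (η,o)}
  {ζ} × {o, p, q} = {(ζ,o), (ζ,p), (ζ,q)}
  {ε, ζ} × {p, q} = {(ε,p), (ε,q), (ζ,p), (ζ,q)}
  {ε, ζ} × {o, p, q} = {(ε,o), (ε,p), (ε,q), (ζ,o), (ζ,p), (ζ,q)}
  {ε, ζ, η} × {p, q} = {(ε,p), (ε,q), (ζ,p), (ζ,q), (η,p), (η,q)}
  {ε, ζ, η} × {o, p, q} = {(ε,o), (ε,p), (ε,q), (ζ,o), (ζ,p), (ζ,q), (η,o), (η,p), (η,q)}
These 13 distinct sets form the basis B.
Close under arbitrary unions to get τ_{X×Y}; counting gives |τ_{X×Y}| = 25.


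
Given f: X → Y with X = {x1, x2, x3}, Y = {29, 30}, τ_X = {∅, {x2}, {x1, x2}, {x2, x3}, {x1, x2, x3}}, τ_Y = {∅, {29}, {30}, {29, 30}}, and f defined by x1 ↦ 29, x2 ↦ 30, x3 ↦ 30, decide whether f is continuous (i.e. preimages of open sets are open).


f is NOT continuous.

Compute f^{-1}(U) for each U ∈ τ_Y:
  U = ∅: f^{-1}(U) = ∅ ∈ τ_X ✓.
  U = {29}: f^{-1}(U) = {x1} ∉ τ_X ✗.
  U = {30}: f^{-1}(U) = {x2, x3} ∈ τ_X ✓.
  U = {29, 30}: f^{-1}(U) = {x1, x2, x3} ∈ τ_X ✓.
Found U = {29} with f^{-1}(U) = {x1} not in τ_X. Therefore f is NOT continuous.


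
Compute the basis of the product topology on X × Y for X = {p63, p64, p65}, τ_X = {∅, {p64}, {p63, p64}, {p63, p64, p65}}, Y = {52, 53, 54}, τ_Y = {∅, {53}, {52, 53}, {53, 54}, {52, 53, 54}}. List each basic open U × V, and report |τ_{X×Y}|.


Basis B = {∅ × ∅, {p64} × {53}, {p63, p64} × {53}, {p64} × {52, 53}, {p64} × {53, 54}, {p63, p64, p65} × {53}, {p64} × {52, 53, 54}, {p63, p64} × {52, 53}, {p63, p64} × {53, 54}, {p63, p64} × {52, 53, 54}, {p63, p64, p65} × {52, 53}, {p63, p64, p65} × {53, 54}, {p63, p64, p65} × {52, 53, 54}}; |τ_{X×Y}| = 30.

Enumerate products U × V with U ∈ τ_X, V ∈ τ_Y (deduplicated):
  ∅ × ∅ = {} (∅)
  {p64} × {53} = {(p64,53)}
  {p63, p64} × {53} = {(p63,53), (p64,53)}
  {p64} × {52, 53} = {(p64,52), (p64,53)}
  {p64} × {53, 54} = {(p64,53), (p64,54)}
  {p63, p64, p65} × {53} = {(p63,53), (p64,53), (p65,53)}
  {p64} × {52, 53, 54} = {(p64,52), (p64,53), (p64,54)}
  {p63, p64} × {52, 53} = {(p63,52), (p63,53), (p64,52), (p64,53)}
  {p63, p64} × {53, 54} = {(p63,53), (p63,54), (p64,53), (p64,54)}
  {p63, p64} × {52, 53, 54} = {(p63,52), (p63,53), (p63,54), (p64,52), (p64,53), (p64,54)}
  {p63, p64, p65} × {52, 53} = {(p63,52), (p63,53), (p64,52), (p64,53), (p65,52), (p65,53)}
  {p63, p64, p65} × {53, 54} = {(p63,53), (p63,54), (p64,53), (p64,54), (p65,53), (p65,54)}
  {p63, p64, p65} × {52, 53, 54} = {(p63,52), (p63,53), (p63,54), (p64,52), (p64,53), (p64,54), (p65,52), (p65,53), (p65,54)}
These 13 distinct sets form the basis B.
Close under arbitrary unions to get τ_{X×Y}; counting gives |τ_{X×Y}| = 30.


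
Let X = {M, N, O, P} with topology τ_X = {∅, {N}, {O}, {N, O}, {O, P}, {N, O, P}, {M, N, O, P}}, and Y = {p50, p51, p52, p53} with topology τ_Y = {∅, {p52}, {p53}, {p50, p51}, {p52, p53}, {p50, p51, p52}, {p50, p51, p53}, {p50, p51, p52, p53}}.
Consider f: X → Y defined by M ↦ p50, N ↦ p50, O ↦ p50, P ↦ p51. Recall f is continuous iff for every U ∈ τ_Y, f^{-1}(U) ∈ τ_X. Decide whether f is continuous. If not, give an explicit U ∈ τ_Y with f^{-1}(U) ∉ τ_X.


f IS continuous.

Compute f^{-1}(U) for each U ∈ τ_Y:
  U = ∅: f^{-1}(U) = ∅ ∈ τ_X ✓.
  U = {p52}: f^{-1}(U) = ∅ ∈ τ_X ✓.
  U = {p53}: f^{-1}(U) = ∅ ∈ τ_X ✓.
  U = {p50, p51}: f^{-1}(U) = {M, N, O, P} ∈ τ_X ✓.
  U = {p52, p53}: f^{-1}(U) = ∅ ∈ τ_X ✓.
  U = {p50, p51, p52}: f^{-1}(U) = {M, N, O, P} ∈ τ_X ✓.
  U = {p50, p51, p53}: f^{-1}(U) = {M, N, O, P} ∈ τ_X ✓.
  U = {p50, p51, p52, p53}: f^{-1}(U) = {M, N, O, P} ∈ τ_X ✓.
Every preimage lies in τ_X, so f IS continuous.


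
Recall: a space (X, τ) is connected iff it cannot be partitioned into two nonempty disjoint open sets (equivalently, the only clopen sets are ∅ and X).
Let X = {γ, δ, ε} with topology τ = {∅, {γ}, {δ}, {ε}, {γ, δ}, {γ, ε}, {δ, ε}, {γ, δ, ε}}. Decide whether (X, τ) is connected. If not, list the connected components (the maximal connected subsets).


(X, τ) is disconnected; components = [{γ}, {δ}, {ε}].

Find clopen sets (U ∈ τ with X ∖ U ∈ τ):
  U = ∅, X ∖ U = {γ, δ, ε} — both open, so U is clopen.
  U = {γ}, X ∖ U = {δ, ε} — both open, so U is clopen.
  U = {δ}, X ∖ U = {γ, ε} — both open, so U is clopen.
  U = {ε}, X ∖ U = {γ, δ} — both open, so U is clopen.
  U = {γ, δ}, X ∖ U = {ε} — both open, so U is clopen.
  U = {γ, ε}, X ∖ U = {δ} — both open, so U is clopen.
  U = {δ, ε}, X ∖ U = {γ} — both open, so U is clopen.
  U = {γ, δ, ε}, X ∖ U = ∅ — both open, so U is clopen.
Nontrivial clopen(s) exist: e.g. {δ, ε}. So (X, τ) is disconnected.
Compute connected components by grouping points that agree on all clopens:
  component: {γ}
  component: {δ}
  component: {ε}


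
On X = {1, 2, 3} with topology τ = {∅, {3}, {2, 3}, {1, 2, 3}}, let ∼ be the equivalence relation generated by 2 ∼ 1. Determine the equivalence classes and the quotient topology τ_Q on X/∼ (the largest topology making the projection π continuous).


X/∼ = {[1=2], [3]}; |τ_Q| = 3.

Equivalence classes: [1=2], [3].
Quotient map π: X → X/∼ sends 1 ↦ [1=2], 2 ↦ [1=2], 3 ↦ [3].
For each subset V ⊆ X/∼, compute π^{-1}(V) ⊆ X and check whether π^{-1}(V) ∈ τ. V is open in τ_Q iff π^{-1}(V) ∈ τ.
  V = {}: π^{-1}(V) = ∅ ∈ τ ✓.
  V = {[1=2]}: π^{-1}(V) = {1, 2} ∉ τ ✗.
  V = {[3]}: π^{-1}(V) = {3} ∈ τ ✓.
  V = {[1=2], [3]}: π^{-1}(V) = {1, 2, 3} ∈ τ ✓.
Open sets in the quotient: τ_Q = {{}, {[3]}, {[1=2], [3]}} (3 elements).


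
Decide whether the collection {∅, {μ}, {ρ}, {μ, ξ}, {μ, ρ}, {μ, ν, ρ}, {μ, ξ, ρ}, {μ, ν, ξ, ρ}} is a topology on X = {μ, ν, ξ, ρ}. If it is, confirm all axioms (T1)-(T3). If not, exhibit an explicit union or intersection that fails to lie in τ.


τ IS a topology on X.

Axiom (T1): ∅ ∈ τ? Yes; X ∈ τ? Yes.
Axiom (T2/T3): check pairwise unions and intersections of members of τ.
All pairwise intersections and unions checked — each lies in τ. Therefore τ satisfies (T1), (T2), (T3): it IS a topology on X.


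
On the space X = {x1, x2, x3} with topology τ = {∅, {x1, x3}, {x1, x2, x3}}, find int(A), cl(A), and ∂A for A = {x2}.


int(A) = ∅, cl(A) = {x2}, ∂A = {x2}.

Closed sets in (X, τ) are complements of opens:
  closed(X, τ) = {∅, {x2}, {x1, x2, x3}}.
int(A) = ⋃ {U ∈ τ : U ⊆ A}. Opens contained in A: ∅.
Taking the union of these: int(A) = ∅.
cl(A) = ⋂ {C closed : A ⊆ C}. Closed sets containing A: {x2}, {x1, x2, x3}.
Intersecting these: cl(A) = {x2}.
∂A = cl(A) ∖ int(A) = {x2} ∖ ∅ = {x2}.


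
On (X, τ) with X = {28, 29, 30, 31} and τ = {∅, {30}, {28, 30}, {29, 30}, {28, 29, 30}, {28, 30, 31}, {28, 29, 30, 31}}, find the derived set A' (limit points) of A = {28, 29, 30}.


A' = {28, 29, 31}

For each x ∈ X, list the open sets U ∈ τ with x ∈ U, then check whether U ∩ (A ∖ {x}) ≠ ∅ for every such U.
  x = 28: opens ∋ x are {28, 30}, {28, 29, 30}, {28, 30, 31}, {28, 29, 30, 31}; each meets A ∖ {28}, so x IS a limit point.
  x = 29: opens ∋ x are {29, 30}, {28, 29, 30}, {28, 29, 30, 31}; each meets A ∖ {29}, so x IS a limit point.
  x = 30: open {30} ∋ x has {30} ∩ (A ∖ {30}) = ∅, so x is NOT a limit point.
  x = 31: opens ∋ x are {28, 30, 31}, {28, 29, 30, 31}; each meets A ∖ {31}, so x IS a limit point.
Collecting: A' = {28, 29, 31}.


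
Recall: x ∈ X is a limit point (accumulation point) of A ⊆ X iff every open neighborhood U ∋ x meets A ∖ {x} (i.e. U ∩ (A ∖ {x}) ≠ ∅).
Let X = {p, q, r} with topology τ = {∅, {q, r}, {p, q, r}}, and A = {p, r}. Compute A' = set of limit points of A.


A' = {p, q}

For each x ∈ X, list the open sets U ∈ τ with x ∈ U, then check whether U ∩ (A ∖ {x}) ≠ ∅ for every such U.
  x = p: opens ∋ x are {p, q, r}; each meets A ∖ {p}, so x IS a limit point.
  x = q: opens ∋ x are {q, r}, {p, q, r}; each meets A ∖ {q}, so x IS a limit point.
  x = r: open {q, r} ∋ x has {q, r} ∩ (A ∖ {r}) = ∅, so x is NOT a limit point.
Collecting: A' = {p, q}.


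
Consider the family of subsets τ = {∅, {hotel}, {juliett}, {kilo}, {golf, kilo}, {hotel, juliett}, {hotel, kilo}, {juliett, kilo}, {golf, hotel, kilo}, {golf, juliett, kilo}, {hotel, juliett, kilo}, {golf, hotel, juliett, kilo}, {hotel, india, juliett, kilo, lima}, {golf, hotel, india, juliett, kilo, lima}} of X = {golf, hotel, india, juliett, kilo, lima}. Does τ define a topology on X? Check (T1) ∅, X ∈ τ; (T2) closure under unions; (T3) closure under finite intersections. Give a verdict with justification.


τ IS a topology on X.

Axiom (T1): ∅ ∈ τ? Yes; X ∈ τ? Yes.
Axiom (T2/T3): check pairwise unions and intersections of members of τ.
All pairwise intersections and unions checked — each lies in τ. Therefore τ satisfies (T1), (T2), (T3): it IS a topology on X.


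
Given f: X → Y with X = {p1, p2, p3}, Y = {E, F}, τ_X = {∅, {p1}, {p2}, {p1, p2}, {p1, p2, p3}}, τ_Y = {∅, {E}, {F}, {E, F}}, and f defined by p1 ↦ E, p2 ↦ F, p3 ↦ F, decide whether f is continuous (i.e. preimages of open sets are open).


f is NOT continuous.

Compute f^{-1}(U) for each U ∈ τ_Y:
  U = ∅: f^{-1}(U) = ∅ ∈ τ_X ✓.
  U = {E}: f^{-1}(U) = {p1} ∈ τ_X ✓.
  U = {F}: f^{-1}(U) = {p2, p3} ∉ τ_X ✗.
  U = {E, F}: f^{-1}(U) = {p1, p2, p3} ∈ τ_X ✓.
Found U = {F} with f^{-1}(U) = {p2, p3} not in τ_X. Therefore f is NOT continuous.


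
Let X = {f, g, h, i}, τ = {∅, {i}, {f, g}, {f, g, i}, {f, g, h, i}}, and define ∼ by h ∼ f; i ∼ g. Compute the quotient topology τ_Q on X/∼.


X/∼ = {[f=h], [g=i]}; |τ_Q| = 2.

Equivalence classes: [f=h], [g=i].
Quotient map π: X → X/∼ sends f ↦ [f=h], g ↦ [g=i], h ↦ [f=h], i ↦ [g=i].
For each subset V ⊆ X/∼, compute π^{-1}(V) ⊆ X and check whether π^{-1}(V) ∈ τ. V is open in τ_Q iff π^{-1}(V) ∈ τ.
  V = {}: π^{-1}(V) = ∅ ∈ τ ✓.
  V = {[f=h]}: π^{-1}(V) = {f, h} ∉ τ ✗.
  V = {[g=i]}: π^{-1}(V) = {g, i} ∉ τ ✗.
  V = {[f=h], [g=i]}: π^{-1}(V) = {f, g, h, i} ∈ τ ✓.
Open sets in the quotient: τ_Q = {{}, {[f=h], [g=i]}} (2 elements).


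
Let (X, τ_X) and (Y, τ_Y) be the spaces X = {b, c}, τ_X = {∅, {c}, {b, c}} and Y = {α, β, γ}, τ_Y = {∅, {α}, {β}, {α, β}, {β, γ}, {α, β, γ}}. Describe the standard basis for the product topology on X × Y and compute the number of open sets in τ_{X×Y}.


Basis B = {∅ × ∅, {c} × {α}, {c} × {β}, {b, c} × {α}, {b, c} × {β}, {c} × {α, β}, {c} × {β, γ}, {c} × {α, β, γ}, {b, c} × {α, β}, {b, c} × {β, γ}, {b, c} × {α, β, γ}}; |τ_{X×Y}| = 18.

Enumerate products U × V with U ∈ τ_X, V ∈ τ_Y (deduplicated):
  ∅ × ∅ = {} (∅)
  {c} × {α} = {(c,α)}
  {c} × {β} = {(c,β)}
  {b, c} × {α} = {(b,α), (c,α)}
  {b, c} × {β} = {(b,β), (c,β)}
  {c} × {α, β} = {(c,α), (c,β)}
  {c} × {β, γ} = {(c,β), (c,γ)}
  {c} × {α, β, γ} = {(c,α), (c,β), (c,γ)}
  {b, c} × {α, β} = {(b,α), (b,β), (c,α), (c,β)}
  {b, c} × {β, γ} = {(b,β), (b,γ), (c,β), (c,γ)}
  {b, c} × {α, β, γ} = {(b,α), (b,β), (b,γ), (c,α), (c,β), (c,γ)}
These 11 distinct sets form the basis B.
Close under arbitrary unions to get τ_{X×Y}; counting gives |τ_{X×Y}| = 18.


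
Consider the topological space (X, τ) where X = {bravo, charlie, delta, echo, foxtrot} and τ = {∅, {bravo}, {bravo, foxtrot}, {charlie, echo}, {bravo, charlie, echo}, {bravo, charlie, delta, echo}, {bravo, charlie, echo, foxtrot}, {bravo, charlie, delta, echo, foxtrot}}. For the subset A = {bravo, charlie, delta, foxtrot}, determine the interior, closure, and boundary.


int(A) = {bravo, foxtrot}, cl(A) = {bravo, charlie, delta, echo, foxtrot}, ∂A = {charlie, delta, echo}.

Closed sets in (X, τ) are complements of opens:
  closed(X, τ) = {∅, {delta}, {foxtrot}, {delta, foxtrot}, {bravo, delta, foxtrot}, {charlie, delta, echo}, {charlie, delta, echo, foxtrot}, {bravo, charlie, delta, echo, foxtrot}}.
int(A) = ⋃ {U ∈ τ : U ⊆ A}. Opens contained in A: ∅, {bravo}, {bravo, foxtrot}.
Taking the union of these: int(A) = {bravo, foxtrot}.
cl(A) = ⋂ {C closed : A ⊆ C}. Closed sets containing A: {bravo, charlie, delta, echo, foxtrot}.
Intersecting these: cl(A) = {bravo, charlie, delta, echo, foxtrot}.
∂A = cl(A) ∖ int(A) = {bravo, charlie, delta, echo, foxtrot} ∖ {bravo, foxtrot} = {charlie, delta, echo}.


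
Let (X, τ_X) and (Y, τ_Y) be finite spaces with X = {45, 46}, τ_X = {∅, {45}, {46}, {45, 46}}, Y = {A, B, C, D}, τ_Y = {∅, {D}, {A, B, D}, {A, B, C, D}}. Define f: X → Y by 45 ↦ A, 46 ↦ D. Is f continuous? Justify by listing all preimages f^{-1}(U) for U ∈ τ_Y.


f IS continuous.

Compute f^{-1}(U) for each U ∈ τ_Y:
  U = ∅: f^{-1}(U) = ∅ ∈ τ_X ✓.
  U = {D}: f^{-1}(U) = {46} ∈ τ_X ✓.
  U = {A, B, D}: f^{-1}(U) = {45, 46} ∈ τ_X ✓.
  U = {A, B, C, D}: f^{-1}(U) = {45, 46} ∈ τ_X ✓.
Every preimage lies in τ_X, so f IS continuous.


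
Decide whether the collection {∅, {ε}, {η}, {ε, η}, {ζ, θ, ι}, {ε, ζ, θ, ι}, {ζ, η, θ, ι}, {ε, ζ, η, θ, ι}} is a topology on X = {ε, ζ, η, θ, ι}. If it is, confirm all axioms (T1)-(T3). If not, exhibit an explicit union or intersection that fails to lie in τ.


τ IS a topology on X.

Axiom (T1): ∅ ∈ τ? Yes; X ∈ τ? Yes.
Axiom (T2/T3): check pairwise unions and intersections of members of τ.
All pairwise intersections and unions checked — each lies in τ. Therefore τ satisfies (T1), (T2), (T3): it IS a topology on X.


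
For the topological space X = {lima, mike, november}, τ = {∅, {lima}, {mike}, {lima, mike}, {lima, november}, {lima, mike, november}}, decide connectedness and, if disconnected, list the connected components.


(X, τ) is disconnected; components = [{mike}, {lima, november}].

Find clopen sets (U ∈ τ with X ∖ U ∈ τ):
  U = ∅, X ∖ U = {lima, mike, november} — both open, so U is clopen.
  U = {mike}, X ∖ U = {lima, november} — both open, so U is clopen.
  U = {lima, november}, X ∖ U = {mike} — both open, so U is clopen.
  U = {lima, mike, november}, X ∖ U = ∅ — both open, so U is clopen.
Nontrivial clopen(s) exist: e.g. {mike}. So (X, τ) is disconnected.
Compute connected components by grouping points that agree on all clopens:
  component: {mike}
  component: {lima, november}


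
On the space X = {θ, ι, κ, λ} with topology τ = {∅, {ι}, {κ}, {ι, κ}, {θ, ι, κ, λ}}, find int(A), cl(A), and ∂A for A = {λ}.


int(A) = ∅, cl(A) = {θ, λ}, ∂A = {θ, λ}.

Closed sets in (X, τ) are complements of opens:
  closed(X, τ) = {∅, {θ, λ}, {θ, ι, λ}, {θ, κ, λ}, {θ, ι, κ, λ}}.
int(A) = ⋃ {U ∈ τ : U ⊆ A}. Opens contained in A: ∅.
Taking the union of these: int(A) = ∅.
cl(A) = ⋂ {C closed : A ⊆ C}. Closed sets containing A: {θ, λ}, {θ, ι, λ}, {θ, κ, λ}, {θ, ι, κ, λ}.
Intersecting these: cl(A) = {θ, λ}.
∂A = cl(A) ∖ int(A) = {θ, λ} ∖ ∅ = {θ, λ}.


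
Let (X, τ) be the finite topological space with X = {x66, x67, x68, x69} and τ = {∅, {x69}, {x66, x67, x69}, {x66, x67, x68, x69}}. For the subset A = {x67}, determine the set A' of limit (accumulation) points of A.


A' = {x66, x68}

For each x ∈ X, list the open sets U ∈ τ with x ∈ U, then check whether U ∩ (A ∖ {x}) ≠ ∅ for every such U.
  x = x66: opens ∋ x are {x66, x67, x69}, {x66, x67, x68, x69}; each meets A ∖ {x66}, so x IS a limit point.
  x = x67: open {x66, x67, x69} ∋ x has {x66, x67, x69} ∩ (A ∖ {x67}) = ∅, so x is NOT a limit point.
  x = x68: opens ∋ x are {x66, x67, x68, x69}; each meets A ∖ {x68}, so x IS a limit point.
  x = x69: open {x69} ∋ x has {x69} ∩ (A ∖ {x69}) = ∅, so x is NOT a limit point.
Collecting: A' = {x66, x68}.


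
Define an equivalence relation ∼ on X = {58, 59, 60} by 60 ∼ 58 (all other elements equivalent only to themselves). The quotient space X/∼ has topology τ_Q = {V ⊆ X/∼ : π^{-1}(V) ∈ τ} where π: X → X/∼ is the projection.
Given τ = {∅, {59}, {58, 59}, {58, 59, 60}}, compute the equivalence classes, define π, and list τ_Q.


X/∼ = {[58=60], [59]}; |τ_Q| = 3.

Equivalence classes: [58=60], [59].
Quotient map π: X → X/∼ sends 58 ↦ [58=60], 59 ↦ [59], 60 ↦ [58=60].
For each subset V ⊆ X/∼, compute π^{-1}(V) ⊆ X and check whether π^{-1}(V) ∈ τ. V is open in τ_Q iff π^{-1}(V) ∈ τ.
  V = {}: π^{-1}(V) = ∅ ∈ τ ✓.
  V = {[58=60]}: π^{-1}(V) = {58, 60} ∉ τ ✗.
  V = {[59]}: π^{-1}(V) = {59} ∈ τ ✓.
  V = {[58=60], [59]}: π^{-1}(V) = {58, 59, 60} ∈ τ ✓.
Open sets in the quotient: τ_Q = {{}, {[59]}, {[58=60], [59]}} (3 elements).


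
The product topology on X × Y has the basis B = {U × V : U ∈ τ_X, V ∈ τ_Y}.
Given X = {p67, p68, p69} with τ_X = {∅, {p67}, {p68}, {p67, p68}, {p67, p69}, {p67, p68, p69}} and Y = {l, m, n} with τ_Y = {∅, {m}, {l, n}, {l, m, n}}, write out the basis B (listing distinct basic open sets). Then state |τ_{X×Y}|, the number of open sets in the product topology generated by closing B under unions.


Basis B = {∅ × ∅, {p67} × {m}, {p68} × {m}, {p67} × {l, n}, {p67, p68} × {m}, {p67, p69} × {m}, {p68} × {l, n}, {p67} × {l, m, n}, {p67, p68, p69} × {m}, {p68} × {l, m, n}, {p67, p68} × {l, n}, {p67, p69} × {l, n}, {p67, p68} × {l, m, n}, {p67, p69} × {l, m, n}, {p67, p68, p69} × {l, n}, {p67, p68, p69} × {l, m, n}}; |τ_{X×Y}| = 36.

Enumerate products U × V with U ∈ τ_X, V ∈ τ_Y (deduplicated):
  ∅ × ∅ = {} (∅)
  {p67} × {m} = {(p67,m)}
  {p68} × {m} = {(p68,m)}
  {p67} × {l, n} = {(p67,l), (p67,n)}
  {p67, p68} × {m} = {(p67,m), (p68,m)}
  {p67, p69} × {m} = {(p67,m), (p69,m)}
  {p68} × {l, n} = {(p68,l), (p68,n)}
  {p67} × {l, m, n} = {(p67,l), (p67,m), (p67,n)}
  {p67, p68, p69} × {m} = {(p67,m), (p68,m), (p69,m)}
  {p68} × {l, m, n} = {(p68,l), (p68,m), (p68,n)}
  {p67, p68} × {l, n} = {(p67,l), (p67,n), (p68,l), (p68,n)}
  {p67, p69} × {l, n} = {(p67,l), (p67,n), (p69,l), (p69,n)}
  {p67, p68} × {l, m, n} = {(p67,l), (p67,m), (p67,n), (p68,l), (p68,m), (p68,n)}
  {p67, p69} × {l, m, n} = {(p67,l), (p67,m), (p67,n), (p69,l), (p69,m), (p69,n)}
  {p67, p68, p69} × {l, n} = {(p67,l), (p67,n), (p68,l), (p68,n), (p69,l), (p69,n)}
  {p67, p68, p69} × {l, m, n} = {(p67,l), (p67,m), (p67,n), (p68,l), (p68,m), (p68,n), (p69,l), (p69,m), (p69,n)}
These 16 distinct sets form the basis B.
Close under arbitrary unions to get τ_{X×Y}; counting gives |τ_{X×Y}| = 36.


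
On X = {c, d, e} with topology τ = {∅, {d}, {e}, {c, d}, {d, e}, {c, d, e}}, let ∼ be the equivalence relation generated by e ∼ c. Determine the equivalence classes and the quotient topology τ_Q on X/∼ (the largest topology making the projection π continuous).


X/∼ = {[c=e], [d]}; |τ_Q| = 3.

Equivalence classes: [c=e], [d].
Quotient map π: X → X/∼ sends c ↦ [c=e], d ↦ [d], e ↦ [c=e].
For each subset V ⊆ X/∼, compute π^{-1}(V) ⊆ X and check whether π^{-1}(V) ∈ τ. V is open in τ_Q iff π^{-1}(V) ∈ τ.
  V = {}: π^{-1}(V) = ∅ ∈ τ ✓.
  V = {[c=e]}: π^{-1}(V) = {c, e} ∉ τ ✗.
  V = {[d]}: π^{-1}(V) = {d} ∈ τ ✓.
  V = {[c=e], [d]}: π^{-1}(V) = {c, d, e} ∈ τ ✓.
Open sets in the quotient: τ_Q = {{}, {[d]}, {[c=e], [d]}} (3 elements).


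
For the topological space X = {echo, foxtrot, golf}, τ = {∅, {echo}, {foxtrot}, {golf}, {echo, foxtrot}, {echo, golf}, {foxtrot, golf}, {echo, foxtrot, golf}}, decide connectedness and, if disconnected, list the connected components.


(X, τ) is disconnected; components = [{echo}, {foxtrot}, {golf}].

Find clopen sets (U ∈ τ with X ∖ U ∈ τ):
  U = ∅, X ∖ U = {echo, foxtrot, golf} — both open, so U is clopen.
  U = {echo}, X ∖ U = {foxtrot, golf} — both open, so U is clopen.
  U = {foxtrot}, X ∖ U = {echo, golf} — both open, so U is clopen.
  U = {golf}, X ∖ U = {echo, foxtrot} — both open, so U is clopen.
  U = {echo, foxtrot}, X ∖ U = {golf} — both open, so U is clopen.
  U = {echo, golf}, X ∖ U = {foxtrot} — both open, so U is clopen.
  U = {foxtrot, golf}, X ∖ U = {echo} — both open, so U is clopen.
  U = {echo, foxtrot, golf}, X ∖ U = ∅ — both open, so U is clopen.
Nontrivial clopen(s) exist: e.g. {golf}. So (X, τ) is disconnected.
Compute connected components by grouping points that agree on all clopens:
  component: {echo}
  component: {foxtrot}
  component: {golf}


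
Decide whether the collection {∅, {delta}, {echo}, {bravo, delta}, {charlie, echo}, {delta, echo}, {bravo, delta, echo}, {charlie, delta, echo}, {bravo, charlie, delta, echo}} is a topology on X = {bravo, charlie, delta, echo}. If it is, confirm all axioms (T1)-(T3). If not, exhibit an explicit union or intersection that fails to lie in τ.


τ IS a topology on X.

Axiom (T1): ∅ ∈ τ? Yes; X ∈ τ? Yes.
Axiom (T2/T3): check pairwise unions and intersections of members of τ.
All pairwise intersections and unions checked — each lies in τ. Therefore τ satisfies (T1), (T2), (T3): it IS a topology on X.


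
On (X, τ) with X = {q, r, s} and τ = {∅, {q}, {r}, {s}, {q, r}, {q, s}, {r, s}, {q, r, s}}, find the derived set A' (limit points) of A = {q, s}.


A' = ∅

For each x ∈ X, list the open sets U ∈ τ with x ∈ U, then check whether U ∩ (A ∖ {x}) ≠ ∅ for every such U.
  x = q: open {q} ∋ x has {q} ∩ (A ∖ {q}) = ∅, so x is NOT a limit point.
  x = r: open {r} ∋ x has {r} ∩ (A ∖ {r}) = ∅, so x is NOT a limit point.
  x = s: open {s} ∋ x has {s} ∩ (A ∖ {s}) = ∅, so x is NOT a limit point.
Collecting: A' = ∅.


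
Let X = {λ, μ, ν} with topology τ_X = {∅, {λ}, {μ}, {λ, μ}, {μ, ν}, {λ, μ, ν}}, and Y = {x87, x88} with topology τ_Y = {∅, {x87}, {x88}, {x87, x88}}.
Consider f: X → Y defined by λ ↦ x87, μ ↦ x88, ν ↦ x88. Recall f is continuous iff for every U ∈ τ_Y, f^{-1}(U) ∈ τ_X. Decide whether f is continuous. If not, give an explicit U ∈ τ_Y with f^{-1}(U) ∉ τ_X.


f IS continuous.

Compute f^{-1}(U) for each U ∈ τ_Y:
  U = ∅: f^{-1}(U) = ∅ ∈ τ_X ✓.
  U = {x87}: f^{-1}(U) = {λ} ∈ τ_X ✓.
  U = {x88}: f^{-1}(U) = {μ, ν} ∈ τ_X ✓.
  U = {x87, x88}: f^{-1}(U) = {λ, μ, ν} ∈ τ_X ✓.
Every preimage lies in τ_X, so f IS continuous.


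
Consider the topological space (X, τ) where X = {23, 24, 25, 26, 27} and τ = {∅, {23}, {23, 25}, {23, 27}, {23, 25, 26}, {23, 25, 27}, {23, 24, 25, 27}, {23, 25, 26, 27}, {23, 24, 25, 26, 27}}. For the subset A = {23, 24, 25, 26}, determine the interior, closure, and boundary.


int(A) = {23, 25, 26}, cl(A) = {23, 24, 25, 26, 27}, ∂A = {24, 27}.

Closed sets in (X, τ) are complements of opens:
  closed(X, τ) = {∅, {24}, {26}, {24, 26}, {24, 27}, {24, 25, 26}, {24, 26, 27}, {24, 25, 26, 27}, {23, 24, 25, 26, 27}}.
int(A) = ⋃ {U ∈ τ : U ⊆ A}. Opens contained in A: ∅, {23}, {23, 25}, {23, 25, 26}.
Taking the union of these: int(A) = {23, 25, 26}.
cl(A) = ⋂ {C closed : A ⊆ C}. Closed sets containing A: {23, 24, 25, 26, 27}.
Intersecting these: cl(A) = {23, 24, 25, 26, 27}.
∂A = cl(A) ∖ int(A) = {23, 24, 25, 26, 27} ∖ {23, 25, 26} = {24, 27}.


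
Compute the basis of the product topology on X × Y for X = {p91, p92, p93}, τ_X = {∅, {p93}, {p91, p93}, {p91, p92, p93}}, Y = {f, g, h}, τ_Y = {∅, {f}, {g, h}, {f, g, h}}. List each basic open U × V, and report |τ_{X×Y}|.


Basis B = {∅ × ∅, {p93} × {f}, {p91, p93} × {f}, {p93} × {g, h}, {p91, p92, p93} × {f}, {p93} × {f, g, h}, {p91, p93} × {g, h}, {p91, p93} × {f, g, h}, {p91, p92, p93} × {g, h}, {p91, p92, p93} × {f, g, h}}; |τ_{X×Y}| = 16.

Enumerate products U × V with U ∈ τ_X, V ∈ τ_Y (deduplicated):
  ∅ × ∅ = {} (∅)
  {p93} × {f} = {(p93,f)}
  {p91, p93} × {f} = {(p91,f), (p93,f)}
  {p93} × {g, h} = {(p93,g), (p93,h)}
  {p91, p92, p93} × {f} = {(p91,f), (p92,f), (p93,f)}
  {p93} × {f, g, h} = {(p93,f), (p93,g), (p93,h)}
  {p91, p93} × {g, h} = {(p91,g), (p91,h), (p93,g), (p93,h)}
  {p91, p93} × {f, g, h} = {(p91,f), (p91,g), (p91,h), (p93,f), (p93,g), (p93,h)}
  {p91, p92, p93} × {g, h} = {(p91,g), (p91,h), (p92,g), (p92,h), (p93,g), (p93,h)}
  {p91, p92, p93} × {f, g, h} = {(p91,f), (p91,g), (p91,h), (p92,f), (p92,g), (p92,h), (p93,f), (p93,g), (p93,h)}
These 10 distinct sets form the basis B.
Close under arbitrary unions to get τ_{X×Y}; counting gives |τ_{X×Y}| = 16.


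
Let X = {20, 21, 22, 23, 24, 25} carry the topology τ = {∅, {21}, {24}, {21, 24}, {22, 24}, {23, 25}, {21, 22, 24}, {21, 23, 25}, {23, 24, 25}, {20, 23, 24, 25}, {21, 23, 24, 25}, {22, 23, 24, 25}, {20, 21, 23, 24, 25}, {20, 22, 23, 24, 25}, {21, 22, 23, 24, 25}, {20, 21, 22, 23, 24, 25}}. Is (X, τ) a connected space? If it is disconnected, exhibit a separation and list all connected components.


(X, τ) is disconnected; components = [{21}, {20, 22, 23, 24, 25}].

Find clopen sets (U ∈ τ with X ∖ U ∈ τ):
  U = ∅, X ∖ U = {20, 21, 22, 23, 24, 25} — both open, so U is clopen.
  U = {21}, X ∖ U = {20, 22, 23, 24, 25} — both open, so U is clopen.
  U = {20, 22, 23, 24, 25}, X ∖ U = {21} — both open, so U is clopen.
  U = {20, 21, 22, 23, 24, 25}, X ∖ U = ∅ — both open, so U is clopen.
Nontrivial clopen(s) exist: e.g. {20, 22, 23, 24, 25}. So (X, τ) is disconnected.
Compute connected components by grouping points that agree on all clopens:
  component: {21}
  component: {20, 22, 23, 24, 25}


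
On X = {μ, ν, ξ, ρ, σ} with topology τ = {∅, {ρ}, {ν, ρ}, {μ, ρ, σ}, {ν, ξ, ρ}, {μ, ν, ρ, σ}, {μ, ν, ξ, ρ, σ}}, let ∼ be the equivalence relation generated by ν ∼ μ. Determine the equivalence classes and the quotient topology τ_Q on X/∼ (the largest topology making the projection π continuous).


X/∼ = {[μ=ν], [ξ], [ρ], [σ]}; |τ_Q| = 4.

Equivalence classes: [μ=ν], [ξ], [ρ], [σ].
Quotient map π: X → X/∼ sends μ ↦ [μ=ν], ν ↦ [μ=ν], ξ ↦ [ξ], ρ ↦ [ρ], σ ↦ [σ].
For each subset V ⊆ X/∼, compute π^{-1}(V) ⊆ X and check whether π^{-1}(V) ∈ τ. V is open in τ_Q iff π^{-1}(V) ∈ τ.
  V = {}: π^{-1}(V) = ∅ ∈ τ ✓.
  V = {[μ=ν]}: π^{-1}(V) = {μ, ν} ∉ τ ✗.
  V = {[ξ]}: π^{-1}(V) = {ξ} ∉ τ ✗.
  V = {[μ=ν], [ξ]}: π^{-1}(V) = {μ, ν, ξ} ∉ τ ✗.
  V = {[ρ]}: π^{-1}(V) = {ρ} ∈ τ ✓.
  V = {[μ=ν], [ρ]}: π^{-1}(V) = {μ, ν, ρ} ∉ τ ✗.
  V = {[ξ], [ρ]}: π^{-1}(V) = {ξ, ρ} ∉ τ ✗.
  V = {[μ=ν], [ξ], [ρ]}: π^{-1}(V) = {μ, ν, ξ, ρ} ∉ τ ✗.
  V = {[σ]}: π^{-1}(V) = {σ} ∉ τ ✗.
  V = {[μ=ν], [σ]}: π^{-1}(V) = {μ, ν, σ} ∉ τ ✗.
  V = {[ξ], [σ]}: π^{-1}(V) = {ξ, σ} ∉ τ ✗.
  V = {[μ=ν], [ξ], [σ]}: π^{-1}(V) = {μ, ν, ξ, σ} ∉ τ ✗.
  V = {[ρ], [σ]}: π^{-1}(V) = {ρ, σ} ∉ τ ✗.
  V = {[μ=ν], [ρ], [σ]}: π^{-1}(V) = {μ, ν, ρ, σ} ∈ τ ✓.
  V = {[ξ], [ρ], [σ]}: π^{-1}(V) = {ξ, ρ, σ} ∉ τ ✗.
  V = {[μ=ν], [ξ], [ρ], [σ]}: π^{-1}(V) = {μ, ν, ξ, ρ, σ} ∈ τ ✓.
Open sets in the quotient: τ_Q = {{}, {[ρ]}, {[μ=ν], [ρ], [σ]}, {[μ=ν], [ξ], [ρ], [σ]}} (4 elements).


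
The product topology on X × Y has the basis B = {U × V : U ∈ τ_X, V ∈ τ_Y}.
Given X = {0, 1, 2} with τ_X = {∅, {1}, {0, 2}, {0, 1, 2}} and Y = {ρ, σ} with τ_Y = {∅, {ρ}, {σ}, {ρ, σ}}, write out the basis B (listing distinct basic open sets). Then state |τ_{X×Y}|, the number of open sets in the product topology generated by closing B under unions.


Basis B = {∅ × ∅, {1} × {ρ}, {1} × {σ}, {0, 2} × {ρ}, {0, 2} × {σ}, {1} × {ρ, σ}, {0, 1, 2} × {ρ}, {0, 1, 2} × {σ}, {0, 2} × {ρ, σ}, {0, 1, 2} × {ρ, σ}}; |τ_{X×Y}| = 16.

Enumerate products U × V with U ∈ τ_X, V ∈ τ_Y (deduplicated):
  ∅ × ∅ = {} (∅)
  {1} × {ρ} = {(1,ρ)}
  {1} × {σ} = {(1,σ)}
  {0, 2} × {ρ} = {(0,ρ), (2,ρ)}
  {0, 2} × {σ} = {(0,σ), (2,σ)}
  {1} × {ρ, σ} = {(1,ρ), (1,σ)}
  {0, 1, 2} × {ρ} = {(0,ρ), (1,ρ), (2,ρ)}
  {0, 1, 2} × {σ} = {(0,σ), (1,σ), (2,σ)}
  {0, 2} × {ρ, σ} = {(0,ρ), (0,σ), (2,ρ), (2,σ)}
  {0, 1, 2} × {ρ, σ} = {(0,ρ), (0,σ), (1,ρ), (1,σ), (2,ρ), (2,σ)}
These 10 distinct sets form the basis B.
Close under arbitrary unions to get τ_{X×Y}; counting gives |τ_{X×Y}| = 16.


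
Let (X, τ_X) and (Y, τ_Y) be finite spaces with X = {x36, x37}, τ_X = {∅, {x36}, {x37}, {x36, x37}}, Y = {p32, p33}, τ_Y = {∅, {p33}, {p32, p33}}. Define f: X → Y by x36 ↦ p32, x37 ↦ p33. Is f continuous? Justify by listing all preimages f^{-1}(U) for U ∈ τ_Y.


f IS continuous.

Compute f^{-1}(U) for each U ∈ τ_Y:
  U = ∅: f^{-1}(U) = ∅ ∈ τ_X ✓.
  U = {p33}: f^{-1}(U) = {x37} ∈ τ_X ✓.
  U = {p32, p33}: f^{-1}(U) = {x36, x37} ∈ τ_X ✓.
Every preimage lies in τ_X, so f IS continuous.


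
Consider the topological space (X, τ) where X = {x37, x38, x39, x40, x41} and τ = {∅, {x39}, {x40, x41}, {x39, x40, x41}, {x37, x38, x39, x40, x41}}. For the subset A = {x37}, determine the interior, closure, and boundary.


int(A) = ∅, cl(A) = {x37, x38}, ∂A = {x37, x38}.

Closed sets in (X, τ) are complements of opens:
  closed(X, τ) = {∅, {x37, x38}, {x37, x38, x39}, {x37, x38, x40, x41}, {x37, x38, x39, x40, x41}}.
int(A) = ⋃ {U ∈ τ : U ⊆ A}. Opens contained in A: ∅.
Taking the union of these: int(A) = ∅.
cl(A) = ⋂ {C closed : A ⊆ C}. Closed sets containing A: {x37, x38}, {x37, x38, x39}, {x37, x38, x40, x41}, {x37, x38, x39, x40, x41}.
Intersecting these: cl(A) = {x37, x38}.
∂A = cl(A) ∖ int(A) = {x37, x38} ∖ ∅ = {x37, x38}.


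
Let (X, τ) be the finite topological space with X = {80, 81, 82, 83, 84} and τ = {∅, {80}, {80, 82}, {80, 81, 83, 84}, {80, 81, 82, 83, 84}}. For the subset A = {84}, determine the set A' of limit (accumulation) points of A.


A' = {81, 83}

For each x ∈ X, list the open sets U ∈ τ with x ∈ U, then check whether U ∩ (A ∖ {x}) ≠ ∅ for every such U.
  x = 80: open {80} ∋ x has {80} ∩ (A ∖ {80}) = ∅, so x is NOT a limit point.
  x = 81: opens ∋ x are {80, 81, 83, 84}, {80, 81, 82, 83, 84}; each meets A ∖ {81}, so x IS a limit point.
  x = 82: open {80, 82} ∋ x has {80, 82} ∩ (A ∖ {82}) = ∅, so x is NOT a limit point.
  x = 83: opens ∋ x are {80, 81, 83, 84}, {80, 81, 82, 83, 84}; each meets A ∖ {83}, so x IS a limit point.
  x = 84: open {80, 81, 83, 84} ∋ x has {80, 81, 83, 84} ∩ (A ∖ {84}) = ∅, so x is NOT a limit point.
Collecting: A' = {81, 83}.


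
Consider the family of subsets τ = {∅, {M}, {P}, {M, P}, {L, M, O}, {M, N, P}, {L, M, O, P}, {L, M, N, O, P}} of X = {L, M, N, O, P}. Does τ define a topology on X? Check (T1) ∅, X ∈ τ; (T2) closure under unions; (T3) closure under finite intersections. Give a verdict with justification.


τ IS a topology on X.

Axiom (T1): ∅ ∈ τ? Yes; X ∈ τ? Yes.
Axiom (T2/T3): check pairwise unions and intersections of members of τ.
All pairwise intersections and unions checked — each lies in τ. Therefore τ satisfies (T1), (T2), (T3): it IS a topology on X.


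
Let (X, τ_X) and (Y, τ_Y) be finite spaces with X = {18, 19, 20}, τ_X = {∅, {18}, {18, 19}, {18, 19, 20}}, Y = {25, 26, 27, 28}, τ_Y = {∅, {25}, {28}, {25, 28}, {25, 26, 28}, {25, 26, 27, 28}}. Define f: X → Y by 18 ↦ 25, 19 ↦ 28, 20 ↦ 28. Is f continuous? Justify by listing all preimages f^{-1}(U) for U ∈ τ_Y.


f is NOT continuous.

Compute f^{-1}(U) for each U ∈ τ_Y:
  U = ∅: f^{-1}(U) = ∅ ∈ τ_X ✓.
  U = {25}: f^{-1}(U) = {18} ∈ τ_X ✓.
  U = {28}: f^{-1}(U) = {19, 20} ∉ τ_X ✗.
  U = {25, 28}: f^{-1}(U) = {18, 19, 20} ∈ τ_X ✓.
  U = {25, 26, 28}: f^{-1}(U) = {18, 19, 20} ∈ τ_X ✓.
  U = {25, 26, 27, 28}: f^{-1}(U) = {18, 19, 20} ∈ τ_X ✓.
Found U = {28} with f^{-1}(U) = {19, 20} not in τ_X. Therefore f is NOT continuous.


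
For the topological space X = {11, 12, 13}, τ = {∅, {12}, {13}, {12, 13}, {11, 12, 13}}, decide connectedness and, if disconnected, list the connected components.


(X, τ) is connected.

Find clopen sets (U ∈ τ with X ∖ U ∈ τ):
  U = ∅, X ∖ U = {11, 12, 13} — both open, so U is clopen.
  U = {11, 12, 13}, X ∖ U = ∅ — both open, so U is clopen.
Only trivial clopens (∅ and X) exist, so (X, τ) is connected.
Compute connected components by grouping points that agree on all clopens:
  component: {11, 12, 13}


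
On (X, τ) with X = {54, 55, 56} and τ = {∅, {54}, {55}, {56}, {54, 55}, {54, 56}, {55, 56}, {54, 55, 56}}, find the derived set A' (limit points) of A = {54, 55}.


A' = ∅

For each x ∈ X, list the open sets U ∈ τ with x ∈ U, then check whether U ∩ (A ∖ {x}) ≠ ∅ for every such U.
  x = 54: open {54} ∋ x has {54} ∩ (A ∖ {54}) = ∅, so x is NOT a limit point.
  x = 55: open {55} ∋ x has {55} ∩ (A ∖ {55}) = ∅, so x is NOT a limit point.
  x = 56: open {56} ∋ x has {56} ∩ (A ∖ {56}) = ∅, so x is NOT a limit point.
Collecting: A' = ∅.


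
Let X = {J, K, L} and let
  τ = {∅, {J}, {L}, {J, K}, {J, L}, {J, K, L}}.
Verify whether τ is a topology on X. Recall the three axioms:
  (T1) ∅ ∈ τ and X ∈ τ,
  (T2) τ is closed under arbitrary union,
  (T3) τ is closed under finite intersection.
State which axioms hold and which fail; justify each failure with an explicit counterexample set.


τ IS a topology on X.

Axiom (T1): ∅ ∈ τ? Yes; X ∈ τ? Yes.
Axiom (T2/T3): check pairwise unions and intersections of members of τ.
All pairwise intersections and unions checked — each lies in τ. Therefore τ satisfies (T1), (T2), (T3): it IS a topology on X.


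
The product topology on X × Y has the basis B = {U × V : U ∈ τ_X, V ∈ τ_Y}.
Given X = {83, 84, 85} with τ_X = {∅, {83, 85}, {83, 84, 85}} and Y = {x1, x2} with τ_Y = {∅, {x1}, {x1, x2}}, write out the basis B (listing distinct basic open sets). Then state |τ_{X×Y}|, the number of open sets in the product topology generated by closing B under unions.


Basis B = {∅ × ∅, {83, 85} × {x1}, {83, 84, 85} × {x1}, {83, 85} × {x1, x2}, {83, 84, 85} × {x1, x2}}; |τ_{X×Y}| = 6.

Enumerate products U × V with U ∈ τ_X, V ∈ τ_Y (deduplicated):
  ∅ × ∅ = {} (∅)
  {83, 85} × {x1} = {(83,x1), (85,x1)}
  {83, 84, 85} × {x1} = {(83,x1), (84,x1), (85,x1)}
  {83, 85} × {x1, x2} = {(83,x1), (83,x2), (85,x1), (85,x2)}
  {83, 84, 85} × {x1, x2} = {(83,x1), (83,x2), (84,x1), (84,x2), (85,x1), (85,x2)}
These 5 distinct sets form the basis B.
Close under arbitrary unions to get τ_{X×Y}; counting gives |τ_{X×Y}| = 6.


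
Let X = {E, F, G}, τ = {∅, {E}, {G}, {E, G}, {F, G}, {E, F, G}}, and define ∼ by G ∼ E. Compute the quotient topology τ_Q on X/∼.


X/∼ = {[E=G], [F]}; |τ_Q| = 3.

Equivalence classes: [E=G], [F].
Quotient map π: X → X/∼ sends E ↦ [E=G], F ↦ [F], G ↦ [E=G].
For each subset V ⊆ X/∼, compute π^{-1}(V) ⊆ X and check whether π^{-1}(V) ∈ τ. V is open in τ_Q iff π^{-1}(V) ∈ τ.
  V = {}: π^{-1}(V) = ∅ ∈ τ ✓.
  V = {[E=G]}: π^{-1}(V) = {E, G} ∈ τ ✓.
  V = {[F]}: π^{-1}(V) = {F} ∉ τ ✗.
  V = {[E=G], [F]}: π^{-1}(V) = {E, F, G} ∈ τ ✓.
Open sets in the quotient: τ_Q = {{}, {[E=G]}, {[E=G], [F]}} (3 elements).


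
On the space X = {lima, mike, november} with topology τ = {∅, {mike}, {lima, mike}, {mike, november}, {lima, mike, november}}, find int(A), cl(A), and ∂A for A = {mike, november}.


int(A) = {mike, november}, cl(A) = {lima, mike, november}, ∂A = {lima}.

Closed sets in (X, τ) are complements of opens:
  closed(X, τ) = {∅, {lima}, {november}, {lima, november}, {lima, mike, november}}.
int(A) = ⋃ {U ∈ τ : U ⊆ A}. Opens contained in A: ∅, {mike}, {mike, november}.
Taking the union of these: int(A) = {mike, november}.
cl(A) = ⋂ {C closed : A ⊆ C}. Closed sets containing A: {lima, mike, november}.
Intersecting these: cl(A) = {lima, mike, november}.
∂A = cl(A) ∖ int(A) = {lima, mike, november} ∖ {mike, november} = {lima}.


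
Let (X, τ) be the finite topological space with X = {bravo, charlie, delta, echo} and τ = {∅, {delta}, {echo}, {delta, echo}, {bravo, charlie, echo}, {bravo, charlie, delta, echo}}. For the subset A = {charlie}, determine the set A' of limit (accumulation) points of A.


A' = {bravo}

For each x ∈ X, list the open sets U ∈ τ with x ∈ U, then check whether U ∩ (A ∖ {x}) ≠ ∅ for every such U.
  x = bravo: opens ∋ x are {bravo, charlie, echo}, {bravo, charlie, delta, echo}; each meets A ∖ {bravo}, so x IS a limit point.
  x = charlie: open {bravo, charlie, echo} ∋ x has {bravo, charlie, echo} ∩ (A ∖ {charlie}) = ∅, so x is NOT a limit point.
  x = delta: open {delta} ∋ x has {delta} ∩ (A ∖ {delta}) = ∅, so x is NOT a limit point.
  x = echo: open {echo} ∋ x has {echo} ∩ (A ∖ {echo}) = ∅, so x is NOT a limit point.
Collecting: A' = {bravo}.
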